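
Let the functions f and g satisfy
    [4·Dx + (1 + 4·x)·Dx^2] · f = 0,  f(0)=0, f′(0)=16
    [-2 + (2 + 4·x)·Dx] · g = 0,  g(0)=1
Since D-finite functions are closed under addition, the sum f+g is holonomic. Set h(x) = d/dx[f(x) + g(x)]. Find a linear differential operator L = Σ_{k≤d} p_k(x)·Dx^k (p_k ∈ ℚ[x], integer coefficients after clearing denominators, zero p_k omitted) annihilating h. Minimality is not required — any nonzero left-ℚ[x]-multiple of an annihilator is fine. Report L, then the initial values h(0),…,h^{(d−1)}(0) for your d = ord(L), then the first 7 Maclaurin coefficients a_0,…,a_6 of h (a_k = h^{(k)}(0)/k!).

L = (20 + 16·x) + (29 + 104·x + 80·x^2)·Dx + (3 + 22·x + 48·x^2 + 32·x^3)·Dx^2  (order 2).
h: a_k = 17, -65, 515/2, -2053/2, 32803/8, -131135/8, 1048807/16, …
ICs: h(0) = 17, h′(0) = -65.

f: a_k = 0, 16, -32, 256/3, -256, 4096/5, -8192/3, …
g: a_k = 1, 1, -1/2, 1/2, -5/8, 7/8, -21/16, …
Sum ⇒ L₀ = lclm(L_f,L_g) in ℚ(x)⟨Dx⟩.
Derive L from L₀ (diff closure).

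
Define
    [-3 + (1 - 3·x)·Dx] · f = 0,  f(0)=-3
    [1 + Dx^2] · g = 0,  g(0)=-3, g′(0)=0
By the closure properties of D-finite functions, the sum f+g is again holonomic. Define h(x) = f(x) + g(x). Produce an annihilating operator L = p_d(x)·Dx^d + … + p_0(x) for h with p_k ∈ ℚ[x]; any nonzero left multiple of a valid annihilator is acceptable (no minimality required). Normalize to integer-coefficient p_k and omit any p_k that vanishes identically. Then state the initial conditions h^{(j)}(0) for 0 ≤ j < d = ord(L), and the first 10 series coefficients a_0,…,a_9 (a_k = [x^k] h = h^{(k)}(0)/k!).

L = (165 - 18·x + 27·x^2) + (-19 + 63·x - 27·x^2 + 27·x^3)·Dx + (165 - 18·x + 27·x^2)·Dx^2 + (-19 + 63·x - 27·x^2 + 27·x^3)·Dx^3  (order 3).
h: a_k = -6, -9, -51/2, -81, -1945/8, -729, -524879/240, -6561, -264539521/13440, -59049, …
ICs: h(0) = -6, h′(0) = -9, h′′(0) = -51.

f: a_k = -3, -9, -27, -81, -243, -729, -2187, -6561, -19683, -59049, …
g: a_k = -3, 0, 3/2, 0, -1/8, 0, 1/240, 0, -1/13440, 0, …
Weyl lclm of L_f,L_g ⇒ L₀ (ord ≤ 3).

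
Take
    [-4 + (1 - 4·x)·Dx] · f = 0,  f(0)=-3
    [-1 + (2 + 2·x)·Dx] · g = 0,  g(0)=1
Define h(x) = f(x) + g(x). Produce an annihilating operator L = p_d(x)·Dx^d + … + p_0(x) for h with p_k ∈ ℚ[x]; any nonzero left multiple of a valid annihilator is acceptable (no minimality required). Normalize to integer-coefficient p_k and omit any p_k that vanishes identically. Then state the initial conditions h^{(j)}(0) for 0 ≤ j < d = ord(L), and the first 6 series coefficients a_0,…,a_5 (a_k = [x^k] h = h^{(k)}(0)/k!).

f: a_k = -3, -12, -48, -192, -768, -3072, …
g: a_k = 1, 1/2, -1/8, 1/16, -5/128, 7/256, …
Sum ⇒ L₀ = lclm(L_f,L_g) in ℚ(x)⟨Dx⟩.
L = (-68 - 48·x) + (129 + 248·x + 144·x^2)·Dx + (-14 + 18·x + 128·x^2 + 96·x^3)·Dx^2  (order 2).
h: a_k = -2, -23/2, -385/8, -3071/16, -98309/128, -786425/256, …
ICs: h(0) = -2, h′(0) = -23/2.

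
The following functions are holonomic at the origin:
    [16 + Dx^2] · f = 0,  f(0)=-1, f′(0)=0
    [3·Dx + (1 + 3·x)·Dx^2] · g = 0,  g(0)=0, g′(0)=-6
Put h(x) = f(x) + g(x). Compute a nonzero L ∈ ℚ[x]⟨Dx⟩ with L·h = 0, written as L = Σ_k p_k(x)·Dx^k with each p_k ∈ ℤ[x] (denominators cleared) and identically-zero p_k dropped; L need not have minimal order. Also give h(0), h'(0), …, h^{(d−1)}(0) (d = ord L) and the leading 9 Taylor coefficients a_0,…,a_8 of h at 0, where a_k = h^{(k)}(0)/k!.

L = (1680 + 2304·x + 3456·x^2)·Dx + (272 + 1584·x + 3456·x^2 + 3456·x^3)·Dx^2 + (105 + 144·x + 216·x^2)·Dx^3 + (17 + 99·x + 216·x^2 + 216·x^3)·Dx^4  (order 4).
h: a_k = -1, -6, 17, -18, 179/6, -486/5, 11191/45, -4374/7, 2064667/1260, …
ICs: h(0) = -1, h′(0) = -6, h′′(0) = 34, h′′′(0) = -108.

f: a_k = -1, 0, 8, 0, -32/3, 0, 256/45, 0, -512/315, …
g: a_k = 0, -6, 9, -18, 81/2, -486/5, 243, -4374/7, 6561/4, …
h₀=f+g: left-lcm gives L₀, ord ≤ 4.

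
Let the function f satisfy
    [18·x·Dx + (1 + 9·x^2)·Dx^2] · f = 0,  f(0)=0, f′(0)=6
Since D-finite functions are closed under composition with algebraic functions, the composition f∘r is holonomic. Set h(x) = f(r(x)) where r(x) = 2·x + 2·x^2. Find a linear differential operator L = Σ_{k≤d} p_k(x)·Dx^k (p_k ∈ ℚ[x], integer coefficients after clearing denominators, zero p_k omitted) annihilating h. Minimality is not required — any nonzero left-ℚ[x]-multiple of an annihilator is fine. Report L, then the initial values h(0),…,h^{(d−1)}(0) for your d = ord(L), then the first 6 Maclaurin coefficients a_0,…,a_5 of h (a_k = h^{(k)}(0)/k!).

L = (-2 + 72·x + 288·x^2 + 432·x^3 + 216·x^4)·Dx + (1 + 2·x + 36·x^2 + 144·x^3 + 180·x^4 + 72·x^5)·Dx^2  (order 2).
h: a_k = 0, 12, 12, -144, -432, 13392/5, …
ICs: h(0) = 0, h′(0) = 12.

f: a_k = 0, 6, 0, -18, 0, 486/5, …
Change of var in L_f (x↦r) gives L₀.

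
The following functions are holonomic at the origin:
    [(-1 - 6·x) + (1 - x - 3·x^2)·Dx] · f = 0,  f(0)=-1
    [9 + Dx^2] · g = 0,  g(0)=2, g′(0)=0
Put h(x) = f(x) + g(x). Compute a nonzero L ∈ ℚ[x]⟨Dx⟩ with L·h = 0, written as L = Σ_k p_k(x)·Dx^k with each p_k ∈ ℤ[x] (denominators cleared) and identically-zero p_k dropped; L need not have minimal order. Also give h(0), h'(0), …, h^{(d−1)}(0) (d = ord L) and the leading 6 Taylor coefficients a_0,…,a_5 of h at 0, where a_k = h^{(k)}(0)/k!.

f: a_k = -1, -1, -4, -7, -19, -40, …
g: a_k = 2, 0, -9, 0, 27/4, 0, …
L₀ := lclm(L_f,L_g); ord L₀ ≤ 1+2.
L = (459 + 2916·x + 1539·x^2 + 3888·x^3 + 3645·x^4 + 4374·x^5) + (-153 + 153·x + 378·x^2 - 405·x^3 + 2187·x^5 + 2187·x^6)·Dx + (51 + 324·x + 171·x^2 + 432·x^3 + 405·x^4 + 486·x^5)·Dx^2 + (-17 + 17·x + 42·x^2 - 45·x^3 + 243·x^5 + 243·x^6)·Dx^3  (order 3).
h: a_k = 1, -1, -13, -7, -49/4, -40, …
ICs: h(0) = 1, h′(0) = -1, h′′(0) = -26.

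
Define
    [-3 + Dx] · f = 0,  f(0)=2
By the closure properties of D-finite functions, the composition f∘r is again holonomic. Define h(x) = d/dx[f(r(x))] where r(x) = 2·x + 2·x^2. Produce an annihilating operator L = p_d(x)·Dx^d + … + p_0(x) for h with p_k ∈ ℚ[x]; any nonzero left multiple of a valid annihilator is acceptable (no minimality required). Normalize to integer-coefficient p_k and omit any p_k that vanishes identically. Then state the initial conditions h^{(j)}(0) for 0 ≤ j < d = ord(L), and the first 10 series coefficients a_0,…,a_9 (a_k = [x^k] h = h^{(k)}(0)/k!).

L = (8 + 24·x + 24·x^2) + (-1 - 2·x)·Dx  (order 1).
h: a_k = 12, 96, 432, 1440, 3888, 44928/5, 91584/5, 1178496/35, 396576/7, 3089664/35, …
ICs: h(0) = 12.

f: a_k = 2, 6, 9, 9, 27/4, 81/20, 81/40, 243/280, 729/2240, 243/2240, …
L₀ from L_f via x↦r, Dx↦r'^{-1}Dx.
h₀' ⇒ L via d/dx closure of L₀.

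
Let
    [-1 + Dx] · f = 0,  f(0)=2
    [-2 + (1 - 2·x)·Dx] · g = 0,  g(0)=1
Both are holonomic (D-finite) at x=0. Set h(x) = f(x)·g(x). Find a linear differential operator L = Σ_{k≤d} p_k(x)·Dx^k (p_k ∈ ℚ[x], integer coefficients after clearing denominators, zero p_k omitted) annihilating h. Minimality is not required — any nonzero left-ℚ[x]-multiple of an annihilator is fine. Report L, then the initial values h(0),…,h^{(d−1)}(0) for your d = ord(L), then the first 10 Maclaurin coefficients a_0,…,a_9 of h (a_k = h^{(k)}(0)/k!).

f: a_k = 2, 2, 1, 1/3, 1/12, 1/60, 1/360, 1/2520, 1/20160, 1/181440, …
g: a_k = 1, 2, 4, 8, 16, 32, 64, 128, 256, 512, …
f·g: L₀ = L_f ⊗_s L_g, ord ≤ 1·1.
L = (3 - 2·x) + (-1 + 2·x)·Dx  (order 1).
h: a_k = 2, 6, 13, 79/3, 211/4, 6331/60, 75973/360, 354541/840, 17017969/20160, 306323443/181440, …
ICs: h(0) = 2.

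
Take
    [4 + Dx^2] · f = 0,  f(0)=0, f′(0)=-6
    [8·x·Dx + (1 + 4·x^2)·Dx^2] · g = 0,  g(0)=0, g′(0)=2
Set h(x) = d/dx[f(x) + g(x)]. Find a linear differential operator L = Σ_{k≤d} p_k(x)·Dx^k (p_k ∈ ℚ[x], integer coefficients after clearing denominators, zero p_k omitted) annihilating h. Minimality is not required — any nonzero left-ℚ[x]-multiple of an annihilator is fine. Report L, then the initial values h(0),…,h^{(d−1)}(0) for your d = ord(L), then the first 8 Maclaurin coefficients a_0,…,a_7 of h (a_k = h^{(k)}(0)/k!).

f: a_k = 0, -6, 0, 4, 0, -4/5, 0, 8/105, …
g: a_k = 0, 2, 0, -8/3, 0, 32/5, 0, -128/7, …
Weyl lclm of L_f,L_g ⇒ L₀ (ord ≤ 4).
Derive L from L₀ (diff closure).
L = (-352·x + 1792·x^3 + 512·x^5) + (-4 + 112·x^2 + 576·x^4 + 256·x^6)·Dx + (-88·x + 448·x^3 + 128·x^5)·Dx^2 + (-1 + 28·x^2 + 144·x^4 + 64·x^6)·Dx^3  (order 3).
h: a_k = -4, 0, 4, 0, 28, 0, -1912/15, 0, …
ICs: h(0) = -4, h′(0) = 0, h′′(0) = 8.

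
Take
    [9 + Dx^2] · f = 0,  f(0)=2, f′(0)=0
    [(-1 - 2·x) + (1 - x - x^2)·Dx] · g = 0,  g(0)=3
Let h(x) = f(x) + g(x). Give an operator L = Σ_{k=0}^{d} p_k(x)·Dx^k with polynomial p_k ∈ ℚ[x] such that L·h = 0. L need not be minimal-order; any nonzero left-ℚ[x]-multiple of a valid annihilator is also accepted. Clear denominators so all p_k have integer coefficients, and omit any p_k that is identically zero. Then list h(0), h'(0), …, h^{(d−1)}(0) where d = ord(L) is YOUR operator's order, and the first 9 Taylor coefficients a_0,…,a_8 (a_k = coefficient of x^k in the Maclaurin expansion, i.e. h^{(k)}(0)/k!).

L = (-243 - 432·x + 81·x^2 - 216·x^3 - 405·x^4 - 162·x^5) + (117 - 225·x - 36·x^2 + 297·x^3 - 54·x^4 - 243·x^5 - 81·x^6)·Dx + (-27 - 48·x + 9·x^2 - 24·x^3 - 45·x^4 - 18·x^5)·Dx^2 + (13 - 25·x - 4·x^2 + 33·x^3 - 6·x^4 - 27·x^5 - 9·x^6)·Dx^3  (order 3).
h: a_k = 5, 3, -3, 9, 87/4, 24, 1479/40, 63, 229209/2240, …
ICs: h(0) = 5, h′(0) = 3, h′′(0) = -6.

f: a_k = 2, 0, -9, 0, 27/4, 0, -81/40, 0, 729/2240, …
g: a_k = 3, 3, 6, 9, 15, 24, 39, 63, 102, …
Weyl lclm of L_f,L_g ⇒ L₀ (ord ≤ 3).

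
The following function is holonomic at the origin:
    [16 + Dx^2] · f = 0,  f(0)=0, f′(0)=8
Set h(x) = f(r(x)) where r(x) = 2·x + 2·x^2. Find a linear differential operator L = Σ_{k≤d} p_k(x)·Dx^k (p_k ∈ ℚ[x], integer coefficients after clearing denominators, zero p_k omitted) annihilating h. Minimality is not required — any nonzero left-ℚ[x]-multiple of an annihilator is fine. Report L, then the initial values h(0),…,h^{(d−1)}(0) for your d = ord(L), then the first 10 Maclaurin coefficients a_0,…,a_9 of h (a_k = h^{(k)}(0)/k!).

f: a_k = 0, 8, 0, -64/3, 0, 256/15, 0, -2048/315, 0, 4096/2835, …
Change of var in L_f (x↦r) gives L₀.
L = (64 + 384·x + 768·x^2 + 512·x^3) - 2·Dx + (1 + 2·x)·Dx^2  (order 2).
h: a_k = 0, 16, 16, -512/3, -512, 512/15, 2560, 1458176/315, -16384/45, -39706624/2835, …
ICs: h(0) = 0, h′(0) = 16.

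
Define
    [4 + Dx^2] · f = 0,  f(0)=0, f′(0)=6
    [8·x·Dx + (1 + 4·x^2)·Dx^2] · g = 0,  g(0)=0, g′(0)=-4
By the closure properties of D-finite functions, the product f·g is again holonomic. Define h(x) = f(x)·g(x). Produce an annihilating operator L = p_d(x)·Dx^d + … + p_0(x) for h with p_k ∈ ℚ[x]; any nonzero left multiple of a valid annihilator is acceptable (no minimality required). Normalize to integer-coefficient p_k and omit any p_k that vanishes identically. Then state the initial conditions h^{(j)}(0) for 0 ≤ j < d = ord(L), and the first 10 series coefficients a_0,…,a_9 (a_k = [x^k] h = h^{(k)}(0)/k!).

f: a_k = 0, 6, 0, -4, 0, 4/5, 0, -8/105, 0, 4/945, …
g: a_k = 0, -4, 0, 16/3, 0, -64/5, 0, 256/7, 0, -1024/9, …
Product ⇒ symmetric product L₀, ord ≤ 4.
L = (80 + 832·x^2 + 1408·x^4 + 2048·x^6 + 2048·x^8) + (96·x + 640·x^3 + 1536·x^5 + 2048·x^7)·Dx + (24 + 256·x^2 + 576·x^4 + 1024·x^6 + 1024·x^8)·Dx^2 + (24·x + 160·x^3 + 384·x^5 + 512·x^7)·Dx^3 + (1 + 12·x^2 + 56·x^4 + 128·x^6 + 128·x^8)·Dx^4  (order 4).
h: a_k = 0, 0, -24, 0, 48, 0, -304/3, 0, 1376/5, 0, …
ICs: h(0) = 0, h′(0) = 0, h′′(0) = -48, h′′′(0) = 0.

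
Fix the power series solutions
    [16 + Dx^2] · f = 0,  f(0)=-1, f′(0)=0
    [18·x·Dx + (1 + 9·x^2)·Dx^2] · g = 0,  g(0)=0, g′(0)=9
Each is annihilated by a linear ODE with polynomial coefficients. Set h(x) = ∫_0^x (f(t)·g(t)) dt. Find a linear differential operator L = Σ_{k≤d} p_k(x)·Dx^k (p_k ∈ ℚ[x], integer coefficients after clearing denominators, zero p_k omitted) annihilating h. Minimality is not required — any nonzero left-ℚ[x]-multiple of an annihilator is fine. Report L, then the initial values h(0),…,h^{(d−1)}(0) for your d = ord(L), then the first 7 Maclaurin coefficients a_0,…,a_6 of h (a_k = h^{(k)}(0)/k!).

f: a_k = -1, 0, 8, 0, -32/3, 0, 256/45, …
g: a_k = 0, 9, 0, -27, 0, 729/5, 0, …
h₀=f·g: eliminate ⇒ L₀, order ≤ 2·2.
h=∫₀ˣh₀: take L = L₀·Dx.
L = (20800 + 494784·x^2 + 2923776·x^4 + 11943936·x^6 + 26873856·x^8)·Dx + (19584·x + 342144·x^3 + 2239488·x^5 + 6718464·x^7)·Dx^2 + (1700 + 42732·x^2 + 318816·x^4 + 1492992·x^6 + 3359232·x^8)·Dx^3 + (1224·x + 21384·x^3 + 139968·x^5 + 419904·x^7)·Dx^4 + (25 + 738·x^2 + 8505·x^4 + 46656·x^6 + 104976·x^8)·Dx^5  (order 5).
h: a_k = 0, 0, -9/2, 0, 99/4, 0, -763/10, …
ICs: h(0) = 0, h′(0) = 0, h′′(0) = -9, h′′′(0) = 0, h′′′′(0) = 594.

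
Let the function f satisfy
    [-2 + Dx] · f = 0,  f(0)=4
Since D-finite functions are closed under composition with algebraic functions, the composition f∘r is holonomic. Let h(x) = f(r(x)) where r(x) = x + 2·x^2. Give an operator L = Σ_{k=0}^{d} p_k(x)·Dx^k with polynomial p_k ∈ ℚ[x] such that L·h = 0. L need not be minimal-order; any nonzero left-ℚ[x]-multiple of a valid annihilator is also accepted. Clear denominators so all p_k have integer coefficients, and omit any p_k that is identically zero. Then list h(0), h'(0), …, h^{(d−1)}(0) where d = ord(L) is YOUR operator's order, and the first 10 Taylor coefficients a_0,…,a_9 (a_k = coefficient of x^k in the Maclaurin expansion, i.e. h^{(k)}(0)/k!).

L = (-2 - 8·x) + Dx  (order 1).
h: a_k = 4, 8, 24, 112/3, 200/3, 432/5, 5296/45, 41696/315, 15832/105, 85712/567, …
ICs: h(0) = 4.

f: a_k = 4, 8, 8, 16/3, 8/3, 16/15, 16/45, 32/315, 8/315, 16/2835, …
h₀=f(r): pull back L_f along r ⇒ L₀.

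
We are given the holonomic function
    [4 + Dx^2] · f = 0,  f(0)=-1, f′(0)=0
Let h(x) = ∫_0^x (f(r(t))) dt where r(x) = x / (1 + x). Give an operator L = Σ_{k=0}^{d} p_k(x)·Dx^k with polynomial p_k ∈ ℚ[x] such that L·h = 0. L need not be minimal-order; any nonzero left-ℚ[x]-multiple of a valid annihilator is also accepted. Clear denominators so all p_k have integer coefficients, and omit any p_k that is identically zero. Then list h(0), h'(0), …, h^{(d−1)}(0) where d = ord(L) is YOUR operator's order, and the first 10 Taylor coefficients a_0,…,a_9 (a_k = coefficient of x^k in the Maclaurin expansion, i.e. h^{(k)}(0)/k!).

f: a_k = -1, 0, 2, 0, -2/3, 0, 4/45, 0, -2/315, 0, …
h₀=f(r): pull back L_f along r ⇒ L₀.
h=∫₀ˣh₀: take L = L₀·Dx.
L = 4·Dx + (2 + 6·x + 6·x^2 + 2·x^3)·Dx^2 + (1 + 4·x + 6·x^2 + 4·x^3 + x^4)·Dx^3  (order 3).
h: a_k = 0, -1, 0, 2/3, -1, 16/15, -8/9, 22/45, 1/10, -2354/2835, …
ICs: h(0) = 0, h′(0) = -1, h′′(0) = 0.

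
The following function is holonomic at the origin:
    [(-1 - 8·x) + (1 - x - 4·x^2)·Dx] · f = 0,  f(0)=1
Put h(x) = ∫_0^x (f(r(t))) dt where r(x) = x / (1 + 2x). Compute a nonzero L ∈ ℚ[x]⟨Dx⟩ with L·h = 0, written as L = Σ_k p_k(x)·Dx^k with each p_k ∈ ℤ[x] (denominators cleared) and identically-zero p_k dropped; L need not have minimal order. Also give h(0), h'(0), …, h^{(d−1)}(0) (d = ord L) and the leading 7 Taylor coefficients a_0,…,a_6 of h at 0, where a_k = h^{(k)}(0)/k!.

f: a_k = 1, 1, 5, 9, 29, 65, 181, …
L₀ from L_f via x↦r, Dx↦r'^{-1}Dx.
h=∫h₀ ⇒ L = L₀·Dx.
L = (1 + 10·x)·Dx + (-1 - 5·x - 4·x^2 + 4·x^3)·Dx^2  (order 2).
h: a_k = 0, 1, 1/2, 1, -7/4, 27/5, -95/6, …
ICs: h(0) = 0, h′(0) = 1.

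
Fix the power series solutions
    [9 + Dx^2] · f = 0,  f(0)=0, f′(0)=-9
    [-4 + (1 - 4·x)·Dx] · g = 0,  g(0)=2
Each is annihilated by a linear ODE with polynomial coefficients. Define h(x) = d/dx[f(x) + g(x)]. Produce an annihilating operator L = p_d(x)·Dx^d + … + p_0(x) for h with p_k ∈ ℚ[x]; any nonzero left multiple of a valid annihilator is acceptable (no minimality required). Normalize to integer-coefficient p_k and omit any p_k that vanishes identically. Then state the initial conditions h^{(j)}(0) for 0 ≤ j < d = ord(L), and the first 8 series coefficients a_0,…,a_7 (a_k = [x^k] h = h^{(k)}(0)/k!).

f: a_k = 0, -9, 0, 27/2, 0, -243/40, 0, 729/560, …
g: a_k = 2, 8, 32, 128, 512, 2048, 8192, 32768, …
L₀ := lclm(L_f,L_g); ord L₀ ≤ 2+1.
Derive L from L₀ (diff closure).
L = (4824 - 1728·x + 3456·x^2) + (-315 + 1476·x - 1296·x^2 + 1728·x^3)·Dx + (536 - 192·x + 384·x^2)·Dx^2 + (-35 + 164·x - 144·x^2 + 192·x^3)·Dx^3  (order 3).
h: a_k = -1, 64, 849/2, 2048, 81677/8, 49152, 18350809/80, 1048576, …
ICs: h(0) = -1, h′(0) = 64, h′′(0) = 849.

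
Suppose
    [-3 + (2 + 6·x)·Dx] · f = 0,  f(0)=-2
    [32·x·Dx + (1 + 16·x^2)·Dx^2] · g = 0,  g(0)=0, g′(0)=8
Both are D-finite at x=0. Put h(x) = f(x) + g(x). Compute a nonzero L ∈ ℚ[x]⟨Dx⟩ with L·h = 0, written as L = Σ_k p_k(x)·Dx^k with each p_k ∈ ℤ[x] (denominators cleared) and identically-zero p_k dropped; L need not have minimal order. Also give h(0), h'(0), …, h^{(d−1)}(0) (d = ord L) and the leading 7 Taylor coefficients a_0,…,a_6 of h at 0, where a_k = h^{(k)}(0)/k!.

f: a_k = -2, -3, 9/4, -27/8, 405/64, -1701/128, 15309/512, …
g: a_k = 0, 8, 0, -128/3, 0, 2048/5, 0, …
f+g: L₀ = lclm(L_f,L_g), ord ≤ 1+2.
L = (-192 - 1440·x + 9216·x^2 + 13824·x^3)·Dx + (-155 - 768·x + 4128·x^2 + 36864·x^3 + 48384·x^4)·Dx^2 + (-6 + 110·x + 576·x^2 + 2624·x^3 + 10752·x^4 + 13824·x^5)·Dx^3  (order 3).
h: a_k = -2, 5, 9/4, -1105/24, 405/64, 253639/640, 15309/512, …
ICs: h(0) = -2, h′(0) = 5, h′′(0) = 9/2.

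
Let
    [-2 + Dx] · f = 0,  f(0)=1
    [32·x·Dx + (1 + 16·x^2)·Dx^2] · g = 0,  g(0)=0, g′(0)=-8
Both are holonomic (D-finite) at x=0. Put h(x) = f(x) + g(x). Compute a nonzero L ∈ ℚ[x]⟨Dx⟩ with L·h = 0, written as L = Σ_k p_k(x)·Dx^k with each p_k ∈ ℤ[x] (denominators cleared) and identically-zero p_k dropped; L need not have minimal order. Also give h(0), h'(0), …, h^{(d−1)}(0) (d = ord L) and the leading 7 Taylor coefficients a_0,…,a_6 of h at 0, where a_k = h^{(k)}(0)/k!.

f: a_k = 1, 2, 2, 4/3, 2/3, 4/15, 4/45, …
g: a_k = 0, -8, 0, 128/3, 0, -2048/5, 0, …
Weyl lclm of L_f,L_g ⇒ L₀ (ord ≤ 3).
L = (32 - 64·x - 1536·x^2 - 1024·x^3)·Dx + (-18 + 704·x^2 - 512·x^4)·Dx^2 + (1 + 16·x + 32·x^2 + 256·x^3 + 256·x^4)·Dx^3  (order 3).
h: a_k = 1, -6, 2, 44, 2/3, -1228/3, 4/45, …
ICs: h(0) = 1, h′(0) = -6, h′′(0) = 4.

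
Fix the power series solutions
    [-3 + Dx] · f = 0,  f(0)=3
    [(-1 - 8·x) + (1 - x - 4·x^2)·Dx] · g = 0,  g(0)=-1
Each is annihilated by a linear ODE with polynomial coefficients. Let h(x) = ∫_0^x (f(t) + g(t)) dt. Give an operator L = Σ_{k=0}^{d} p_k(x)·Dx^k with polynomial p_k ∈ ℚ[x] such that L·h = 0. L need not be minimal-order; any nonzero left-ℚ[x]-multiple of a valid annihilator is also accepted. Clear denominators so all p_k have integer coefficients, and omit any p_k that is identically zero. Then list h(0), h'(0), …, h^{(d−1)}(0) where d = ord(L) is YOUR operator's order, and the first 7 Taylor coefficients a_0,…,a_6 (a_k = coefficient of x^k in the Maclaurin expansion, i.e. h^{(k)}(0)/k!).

f: a_k = 3, 9, 27/2, 27/2, 81/8, 243/40, 243/80, …
g: a_k = -1, -1, -5, -9, -29, -65, -181, …
L₀ := lclm(L_f,L_g); ord L₀ ≤ 1+1.
h=∫h₀ ⇒ L = L₀·Dx.
L = (21 + 9·x + 396·x^2 + 288·x^3)·Dx + (-1 - 42·x - 159·x^2 + 72·x^3 + 144·x^4)·Dx^2 + (-2 + 13·x + 9·x^2 - 56·x^3 - 48·x^4)·Dx^3  (order 3).
h: a_k = 0, 2, 4, 17/6, 9/8, -151/40, -2357/240, …
ICs: h(0) = 0, h′(0) = 2, h′′(0) = 8.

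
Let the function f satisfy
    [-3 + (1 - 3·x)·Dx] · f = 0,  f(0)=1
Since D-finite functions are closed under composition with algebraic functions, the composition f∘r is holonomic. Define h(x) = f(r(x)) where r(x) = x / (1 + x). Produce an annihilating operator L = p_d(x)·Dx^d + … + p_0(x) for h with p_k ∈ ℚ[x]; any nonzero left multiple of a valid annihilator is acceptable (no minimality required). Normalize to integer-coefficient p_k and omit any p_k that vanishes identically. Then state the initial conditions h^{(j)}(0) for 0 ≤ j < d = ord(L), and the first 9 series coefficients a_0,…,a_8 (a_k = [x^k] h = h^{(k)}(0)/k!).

f: a_k = 1, 3, 9, 27, 81, 243, 729, 2187, 6561, …
h₀=f(r): pull back L_f along r ⇒ L₀.
L = 3 + (-1 + x + 2·x^2)·Dx  (order 1).
h: a_k = 1, 3, 6, 12, 24, 48, 96, 192, 384, …
ICs: h(0) = 1.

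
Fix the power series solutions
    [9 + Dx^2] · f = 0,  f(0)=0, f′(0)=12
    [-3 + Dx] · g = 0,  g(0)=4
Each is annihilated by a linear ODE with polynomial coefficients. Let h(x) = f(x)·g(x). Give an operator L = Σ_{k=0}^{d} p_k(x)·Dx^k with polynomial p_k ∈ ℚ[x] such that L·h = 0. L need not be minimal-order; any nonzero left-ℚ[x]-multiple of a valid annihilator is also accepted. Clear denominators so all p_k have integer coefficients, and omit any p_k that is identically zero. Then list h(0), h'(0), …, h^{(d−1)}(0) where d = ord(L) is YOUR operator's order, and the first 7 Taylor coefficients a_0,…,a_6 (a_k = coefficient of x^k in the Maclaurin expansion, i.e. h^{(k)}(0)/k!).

f: a_k = 0, 12, 0, -18, 0, 81/10, 0, …
g: a_k = 4, 12, 18, 18, 27/2, 81/10, 81/20, …
f·g: L₀ = L_f ⊗_s L_g, ord ≤ 2·1.
L = 18 - 6·Dx + Dx^2  (order 2).
h: a_k = 0, 48, 144, 144, 0, -648/5, -648/5, …
ICs: h(0) = 0, h′(0) = 48.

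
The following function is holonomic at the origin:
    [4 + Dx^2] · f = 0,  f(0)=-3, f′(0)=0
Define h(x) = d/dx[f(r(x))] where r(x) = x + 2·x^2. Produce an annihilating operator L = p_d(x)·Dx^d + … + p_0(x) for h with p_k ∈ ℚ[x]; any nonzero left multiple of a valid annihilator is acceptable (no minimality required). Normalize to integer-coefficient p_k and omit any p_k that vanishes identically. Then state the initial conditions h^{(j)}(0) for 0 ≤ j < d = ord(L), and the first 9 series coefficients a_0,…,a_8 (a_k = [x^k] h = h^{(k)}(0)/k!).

L = (52 + 64·x + 384·x^2 + 1024·x^3 + 1024·x^4) + (-12 - 48·x)·Dx + (1 + 8·x + 16·x^2)·Dx^2  (order 2).
h: a_k = 0, 12, 72, 88, -80, -1432/5, -2128/5, -13456/105, 13344/35, …
ICs: h(0) = 0, h′(0) = 12.

f: a_k = -3, 0, 6, 0, -2, 0, 4/15, 0, -2/105, …
Substitute x→r, Dx→(1/r')Dx; clear ⇒ L₀.
h=h₀': d/dx-closure on L₀ ⇒ L.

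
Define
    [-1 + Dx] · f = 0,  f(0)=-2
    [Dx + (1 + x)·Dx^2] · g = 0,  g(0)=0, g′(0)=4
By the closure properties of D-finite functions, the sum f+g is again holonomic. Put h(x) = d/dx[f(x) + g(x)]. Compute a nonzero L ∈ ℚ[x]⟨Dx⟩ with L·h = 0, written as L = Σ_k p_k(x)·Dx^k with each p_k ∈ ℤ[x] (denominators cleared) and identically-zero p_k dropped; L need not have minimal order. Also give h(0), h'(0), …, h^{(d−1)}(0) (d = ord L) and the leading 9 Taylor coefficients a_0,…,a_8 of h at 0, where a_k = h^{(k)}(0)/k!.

f: a_k = -2, -2, -1, -1/3, -1/12, -1/60, -1/360, -1/2520, -1/20160, …
g: a_k = 0, 4, -2, 4/3, -1, 4/5, -2/3, 4/7, -1/2, …
f+g: L₀ = lclm(L_f,L_g), ord ≤ 1+2.
Derive L from L₀ (diff closure).
L = (-3 - x) + (1 - 2·x - x^2)·Dx + (2 + 3·x + x^2)·Dx^2  (order 2).
h: a_k = 2, -6, 3, -13/3, 47/12, -241/60, 1439/360, -10081/2520, 80639/20160, …
ICs: h(0) = 2, h′(0) = -6.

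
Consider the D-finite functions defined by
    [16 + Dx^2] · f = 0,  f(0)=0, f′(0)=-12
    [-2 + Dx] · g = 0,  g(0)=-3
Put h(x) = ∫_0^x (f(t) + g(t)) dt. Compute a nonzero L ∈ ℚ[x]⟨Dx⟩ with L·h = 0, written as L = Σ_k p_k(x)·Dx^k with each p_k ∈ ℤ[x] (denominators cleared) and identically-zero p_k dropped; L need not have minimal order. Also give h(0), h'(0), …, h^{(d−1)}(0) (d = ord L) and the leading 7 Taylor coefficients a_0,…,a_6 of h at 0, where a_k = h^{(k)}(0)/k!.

f: a_k = 0, -12, 0, 32, 0, -128/5, 0, …
g: a_k = -3, -6, -6, -4, -2, -4/5, -4/15, …
h₀=f+g: left-lcm gives L₀, ord ≤ 3.
h=∫₀ˣh₀: take L = L₀·Dx.
L = -32·Dx + 16·Dx^2 - 2·Dx^3 + Dx^4  (order 4).
h: a_k = 0, -3, -9, -2, 7, -2/5, -22/5, …
ICs: h(0) = 0, h′(0) = -3, h′′(0) = -18, h′′′(0) = -12.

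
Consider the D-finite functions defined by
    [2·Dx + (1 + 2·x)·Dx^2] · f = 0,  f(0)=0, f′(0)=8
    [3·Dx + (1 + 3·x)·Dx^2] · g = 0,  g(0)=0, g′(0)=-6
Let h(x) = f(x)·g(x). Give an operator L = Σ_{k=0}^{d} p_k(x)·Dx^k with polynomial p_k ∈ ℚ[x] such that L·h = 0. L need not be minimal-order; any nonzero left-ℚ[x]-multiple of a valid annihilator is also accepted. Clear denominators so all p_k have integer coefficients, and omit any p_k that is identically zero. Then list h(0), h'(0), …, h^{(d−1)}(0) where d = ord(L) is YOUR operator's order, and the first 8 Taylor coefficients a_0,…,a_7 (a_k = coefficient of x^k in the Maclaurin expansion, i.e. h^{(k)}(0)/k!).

L = (156 + 720·x + 864·x^2)·Dx + (310 + 2244·x + 5400·x^2 + 4320·x^3)·Dx^2 + (88 + 860·x + 3132·x^2 + 5040·x^3 + 3024·x^4)·Dx^3 + (5 + 62·x + 305·x^2 + 744·x^3 + 900·x^4 + 432·x^5)·Dx^4  (order 4).
h: a_k = 0, 0, -48, 120, -280, 660, -7956/5, 3928, …
ICs: h(0) = 0, h′(0) = 0, h′′(0) = -96, h′′′(0) = 720.

f: a_k = 0, 8, -8, 32/3, -16, 128/5, -128/3, 512/7, …
g: a_k = 0, -6, 9, -18, 81/2, -486/5, 243, -4374/7, …
h₀=f·g: eliminate ⇒ L₀, order ≤ 2·2.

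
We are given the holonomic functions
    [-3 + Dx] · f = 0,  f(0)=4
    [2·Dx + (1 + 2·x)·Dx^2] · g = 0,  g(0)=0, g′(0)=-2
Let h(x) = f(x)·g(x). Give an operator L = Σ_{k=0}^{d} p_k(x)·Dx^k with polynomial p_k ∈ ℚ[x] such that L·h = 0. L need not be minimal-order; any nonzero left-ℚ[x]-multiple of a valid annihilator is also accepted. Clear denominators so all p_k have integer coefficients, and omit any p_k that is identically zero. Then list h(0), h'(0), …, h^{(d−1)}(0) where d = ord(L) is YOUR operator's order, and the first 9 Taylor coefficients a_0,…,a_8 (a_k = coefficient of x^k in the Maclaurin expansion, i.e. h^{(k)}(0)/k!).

L = (3 + 18·x) + (-4 - 12·x)·Dx + (1 + 2·x)·Dx^2  (order 2).
h: a_k = 0, -8, -16, -68/3, -16, -83/5, 2/3, -1137/70, 112/5, …
ICs: h(0) = 0, h′(0) = -8.

f: a_k = 4, 12, 18, 18, 27/2, 81/10, 81/20, 243/140, 729/1120, …
g: a_k = 0, -2, 2, -8/3, 4, -32/5, 32/3, -128/7, 32, …
Sym-product of L_f,L_g gives L₀ (≤ ord 2).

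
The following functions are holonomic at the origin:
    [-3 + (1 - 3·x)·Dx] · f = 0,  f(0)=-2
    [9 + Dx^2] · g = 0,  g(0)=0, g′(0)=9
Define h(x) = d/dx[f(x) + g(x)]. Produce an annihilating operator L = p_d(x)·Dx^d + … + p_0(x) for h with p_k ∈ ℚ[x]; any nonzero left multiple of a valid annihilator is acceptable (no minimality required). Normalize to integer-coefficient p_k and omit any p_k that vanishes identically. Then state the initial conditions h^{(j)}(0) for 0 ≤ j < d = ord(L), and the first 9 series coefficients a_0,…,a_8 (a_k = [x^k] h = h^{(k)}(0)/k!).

L = (702 - 324·x + 486·x^2) + (-63 + 243·x - 243·x^2 + 243·x^3)·Dx + (78 - 36·x + 54·x^2)·Dx^2 + (-7 + 27·x - 27·x^2 + 27·x^3)·Dx^3  (order 3).
h: a_k = 3, -36, -405/2, -648, -19197/8, -8748, -2450169/80, -104976, -1587230559/4480, …
ICs: h(0) = 3, h′(0) = -36, h′′(0) = -405.

f: a_k = -2, -6, -18, -54, -162, -486, -1458, -4374, -13122, …
g: a_k = 0, 9, 0, -27/2, 0, 243/40, 0, -729/560, 0, …
L₀ := lclm(L_f,L_g); ord L₀ ≤ 1+2.
Derive L from L₀ (diff closure).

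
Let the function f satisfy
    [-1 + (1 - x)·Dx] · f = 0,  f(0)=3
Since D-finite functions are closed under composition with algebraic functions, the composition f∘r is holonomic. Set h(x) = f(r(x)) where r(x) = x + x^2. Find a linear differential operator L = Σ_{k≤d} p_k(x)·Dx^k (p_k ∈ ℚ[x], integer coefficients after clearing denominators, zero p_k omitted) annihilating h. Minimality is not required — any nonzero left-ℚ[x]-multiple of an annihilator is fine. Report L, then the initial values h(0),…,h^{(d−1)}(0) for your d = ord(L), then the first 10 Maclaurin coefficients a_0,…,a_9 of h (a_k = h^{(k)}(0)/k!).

f: a_k = 3, 3, 3, 3, 3, 3, 3, 3, 3, 3, …
Change of var in L_f (x↦r) gives L₀.
L = (1 + 2·x) + (-1 + x + x^2)·Dx  (order 1).
h: a_k = 3, 3, 6, 9, 15, 24, 39, 63, 102, 165, …
ICs: h(0) = 3.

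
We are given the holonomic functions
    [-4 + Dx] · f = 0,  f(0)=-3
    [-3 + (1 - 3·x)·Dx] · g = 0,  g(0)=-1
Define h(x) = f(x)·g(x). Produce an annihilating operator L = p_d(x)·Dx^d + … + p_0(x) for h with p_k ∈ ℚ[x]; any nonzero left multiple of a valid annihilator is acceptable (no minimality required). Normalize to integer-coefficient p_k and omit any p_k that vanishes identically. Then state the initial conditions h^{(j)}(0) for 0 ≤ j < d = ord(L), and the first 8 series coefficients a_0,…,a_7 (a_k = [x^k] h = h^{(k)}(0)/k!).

f: a_k = -3, -12, -24, -32, -32, -128/5, -256/15, -1024/105, …
g: a_k = -1, -3, -9, -27, -81, -243, -729, -2187, …
h₀=f·g: eliminate ⇒ L₀, order ≤ 1·1.
L = (7 - 12·x) + (-1 + 3·x)·Dx  (order 1).
h: a_k = 3, 21, 87, 293, 911, 13793/5, 124393/15, 2613277/105, …
ICs: h(0) = 3.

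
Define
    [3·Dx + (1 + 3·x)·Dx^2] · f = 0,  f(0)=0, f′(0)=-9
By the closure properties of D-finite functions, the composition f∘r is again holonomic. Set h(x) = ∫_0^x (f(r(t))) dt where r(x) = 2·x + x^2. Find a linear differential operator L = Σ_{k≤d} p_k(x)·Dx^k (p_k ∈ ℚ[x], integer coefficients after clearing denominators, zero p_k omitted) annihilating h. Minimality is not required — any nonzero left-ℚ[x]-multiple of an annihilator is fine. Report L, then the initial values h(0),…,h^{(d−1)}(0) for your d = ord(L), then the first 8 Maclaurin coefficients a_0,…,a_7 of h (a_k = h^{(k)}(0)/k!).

L = (5 + 6·x + 3·x^2)·Dx^2 + (1 + 7·x + 9·x^2 + 3·x^3)·Dx^3  (order 3).
h: a_k = 0, 0, -9, 15, -81/2, 1323/10, -2403/5, 13095/7, …
ICs: h(0) = 0, h′(0) = 0, h′′(0) = -18.

f: a_k = 0, -9, 27/2, -27, 243/4, -729/5, 729/2, -6561/7, …
Change of var in L_f (x↦r) gives L₀.
h=∫₀ˣh₀: take L = L₀·Dx.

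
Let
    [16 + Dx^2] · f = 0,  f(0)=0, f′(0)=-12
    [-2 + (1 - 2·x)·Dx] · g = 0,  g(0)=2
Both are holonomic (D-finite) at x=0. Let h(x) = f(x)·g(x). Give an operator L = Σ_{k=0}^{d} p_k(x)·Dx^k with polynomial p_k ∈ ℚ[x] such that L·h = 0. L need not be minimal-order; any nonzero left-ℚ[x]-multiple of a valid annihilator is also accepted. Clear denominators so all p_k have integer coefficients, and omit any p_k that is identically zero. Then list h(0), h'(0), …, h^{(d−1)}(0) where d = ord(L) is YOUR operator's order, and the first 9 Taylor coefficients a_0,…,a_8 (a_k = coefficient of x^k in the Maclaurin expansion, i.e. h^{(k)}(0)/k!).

L = (-16 + 32·x) + 4·Dx + (-1 + 2·x)·Dx^2  (order 2).
h: a_k = 0, -24, -48, -32, -64, -896/5, -1792/5, -73216/105, -146432/105, …
ICs: h(0) = 0, h′(0) = -24.

f: a_k = 0, -12, 0, 32, 0, -128/5, 0, 1024/105, 0, …
g: a_k = 2, 4, 8, 16, 32, 64, 128, 256, 512, …
Sym-product of L_f,L_g gives L₀ (≤ ord 2).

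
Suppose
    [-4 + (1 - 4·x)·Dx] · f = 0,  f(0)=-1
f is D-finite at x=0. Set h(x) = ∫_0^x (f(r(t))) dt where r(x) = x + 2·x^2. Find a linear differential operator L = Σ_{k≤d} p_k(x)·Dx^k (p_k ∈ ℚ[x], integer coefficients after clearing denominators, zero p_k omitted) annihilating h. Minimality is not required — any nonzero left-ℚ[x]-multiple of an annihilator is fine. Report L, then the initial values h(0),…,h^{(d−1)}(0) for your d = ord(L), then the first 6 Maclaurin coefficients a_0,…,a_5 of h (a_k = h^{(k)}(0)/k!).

f: a_k = -1, -4, -16, -64, -256, -1024, …
L₀ from L_f via x↦r, Dx↦r'^{-1}Dx.
h=∫₀ˣh₀: take L = L₀·Dx.
L = (4 + 16·x)·Dx + (-1 + 4·x + 8·x^2)·Dx^2  (order 2).
h: a_k = 0, -1, -2, -8, -32, -704/5, …
ICs: h(0) = 0, h′(0) = -1.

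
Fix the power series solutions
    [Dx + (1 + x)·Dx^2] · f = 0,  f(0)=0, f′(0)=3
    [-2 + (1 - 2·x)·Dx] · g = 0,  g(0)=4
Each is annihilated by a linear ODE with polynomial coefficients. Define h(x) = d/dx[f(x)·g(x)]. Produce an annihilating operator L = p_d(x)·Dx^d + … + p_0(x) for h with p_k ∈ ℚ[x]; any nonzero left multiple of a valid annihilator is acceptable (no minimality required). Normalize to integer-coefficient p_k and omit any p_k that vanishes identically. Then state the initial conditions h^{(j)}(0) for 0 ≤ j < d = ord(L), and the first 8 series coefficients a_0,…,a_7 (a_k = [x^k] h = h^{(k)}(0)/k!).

L = 8 + (4 + 10·x)·Dx + (-1 + x + 2·x^2)·Dx^2  (order 2).
h: a_k = 12, 36, 120, 308, 782, 9324/5, 21816/5, 348636/35, …
ICs: h(0) = 12, h′(0) = 36.

f: a_k = 0, 3, -3/2, 1, -3/4, 3/5, -1/2, 3/7, …
g: a_k = 4, 8, 16, 32, 64, 128, 256, 512, …
Product ⇒ symmetric product L₀, ord ≤ 2.
Differentiate: ansatz ord ≤ ord L₀ ⇒ L.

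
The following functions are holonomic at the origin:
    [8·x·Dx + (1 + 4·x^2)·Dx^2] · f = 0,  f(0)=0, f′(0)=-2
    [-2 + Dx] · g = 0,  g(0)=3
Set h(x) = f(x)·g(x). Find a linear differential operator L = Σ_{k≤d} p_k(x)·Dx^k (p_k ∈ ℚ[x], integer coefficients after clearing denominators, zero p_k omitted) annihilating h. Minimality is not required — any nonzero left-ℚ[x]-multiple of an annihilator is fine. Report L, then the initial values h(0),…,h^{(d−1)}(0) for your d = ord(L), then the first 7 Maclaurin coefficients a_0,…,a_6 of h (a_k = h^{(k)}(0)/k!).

L = (4 - 16·x + 16·x^2) + (-4 + 8·x - 16·x^2)·Dx + (1 + 4·x^2)·Dx^2  (order 2).
h: a_k = 0, -6, -12, -4, 8, -36/5, -88/3, …
ICs: h(0) = 0, h′(0) = -6.

f: a_k = 0, -2, 0, 8/3, 0, -32/5, 0, …
g: a_k = 3, 6, 6, 4, 2, 4/5, 4/15, …
Product ⇒ symmetric product L₀, ord ≤ 2.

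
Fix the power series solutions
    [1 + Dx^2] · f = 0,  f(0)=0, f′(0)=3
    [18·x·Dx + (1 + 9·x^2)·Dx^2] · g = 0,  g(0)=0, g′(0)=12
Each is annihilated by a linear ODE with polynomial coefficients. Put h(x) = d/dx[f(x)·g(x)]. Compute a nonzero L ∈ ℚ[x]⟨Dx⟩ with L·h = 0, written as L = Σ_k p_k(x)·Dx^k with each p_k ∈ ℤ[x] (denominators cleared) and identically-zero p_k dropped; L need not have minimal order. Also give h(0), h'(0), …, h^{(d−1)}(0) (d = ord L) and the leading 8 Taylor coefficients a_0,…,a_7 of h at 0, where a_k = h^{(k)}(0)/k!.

f: a_k = 0, 3, 0, -1/2, 0, 1/40, 0, -1/1680, …
g: a_k = 0, 12, 0, -36, 0, 972/5, 0, -8748/7, …
Product ⇒ symmetric product L₀, ord ≤ 4.
h₀' ⇒ L via d/dx closure of L₀.
L = (38998 + 738774·x^2 + 15162957·x^4 + 3032640·x^6 - 78732·x^8 - 1771470·x^10 + 531441·x^12) + (20772·x + 1033884·x^3 + 7902360·x^5 + 2624400·x^7 + 1180980·x^9 + 2125764·x^11)·Dx + (39368 + 755028·x^2 + 15369750·x^4 + 3887028·x^6 + 314928·x^8 - 1417176·x^10 + 1062882·x^12)·Dx^2 + (20772·x + 1033884·x^3 + 7902360·x^5 + 2624400·x^7 + 1180980·x^9 + 2125764·x^11)·Dx^3 + (370 + 16254·x^2 + 206793·x^4 + 854388·x^6 + 393660·x^8 + 354294·x^10 + 531441·x^12)·Dx^4  (order 4).
h: a_k = 0, 72, 0, -456, 0, 3609, 0, -30778, …
ICs: h(0) = 0, h′(0) = 72, h′′(0) = 0, h′′′(0) = -2736.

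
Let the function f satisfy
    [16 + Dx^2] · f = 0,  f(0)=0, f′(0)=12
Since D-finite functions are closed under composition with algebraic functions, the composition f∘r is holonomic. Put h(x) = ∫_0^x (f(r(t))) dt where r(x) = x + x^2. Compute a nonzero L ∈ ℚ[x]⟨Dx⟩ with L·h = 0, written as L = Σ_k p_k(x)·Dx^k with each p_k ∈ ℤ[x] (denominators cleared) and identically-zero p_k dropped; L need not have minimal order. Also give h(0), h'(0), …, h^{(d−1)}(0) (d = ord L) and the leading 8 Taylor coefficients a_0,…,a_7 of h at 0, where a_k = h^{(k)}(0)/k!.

L = (16 + 96·x + 192·x^2 + 128·x^3)·Dx - 2·Dx^2 + (1 + 2·x)·Dx^3  (order 3).
h: a_k = 0, 0, 6, 4, -8, -96/5, -176/15, 96/7, …
ICs: h(0) = 0, h′(0) = 0, h′′(0) = 12.

f: a_k = 0, 12, 0, -32, 0, 128/5, 0, -1024/105, …
Change of var in L_f (x↦r) gives L₀.
∫: right-multiply L₀ by Dx.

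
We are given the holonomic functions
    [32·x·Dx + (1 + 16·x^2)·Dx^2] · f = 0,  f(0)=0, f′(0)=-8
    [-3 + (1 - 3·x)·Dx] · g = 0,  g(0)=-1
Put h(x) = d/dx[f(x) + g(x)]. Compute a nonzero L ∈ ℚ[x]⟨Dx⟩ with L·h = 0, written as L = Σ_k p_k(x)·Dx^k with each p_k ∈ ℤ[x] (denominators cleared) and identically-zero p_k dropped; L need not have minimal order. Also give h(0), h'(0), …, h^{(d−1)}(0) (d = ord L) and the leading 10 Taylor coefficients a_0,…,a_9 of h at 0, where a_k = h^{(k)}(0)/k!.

f: a_k = 0, -8, 0, 128/3, 0, -2048/5, 0, 32768/7, 0, -524288/9, …
g: a_k = -1, -3, -9, -27, -81, -243, -729, -2187, -6561, -19683, …
Weyl lclm of L_f,L_g ⇒ L₀ (ord ≤ 3).
Derive L from L₀ (diff closure).
L = (96 - 1152·x - 4608·x^2) + (-43 + 96·x - 240·x^2 - 4608·x^3)·Dx + (3 + 7·x + 112·x^3 - 768·x^4)·Dx^2  (order 2).
h: a_k = -11, -18, 47, -324, -3263, -4374, 17459, -52488, -701435, -590490, …
ICs: h(0) = -11, h′(0) = -18.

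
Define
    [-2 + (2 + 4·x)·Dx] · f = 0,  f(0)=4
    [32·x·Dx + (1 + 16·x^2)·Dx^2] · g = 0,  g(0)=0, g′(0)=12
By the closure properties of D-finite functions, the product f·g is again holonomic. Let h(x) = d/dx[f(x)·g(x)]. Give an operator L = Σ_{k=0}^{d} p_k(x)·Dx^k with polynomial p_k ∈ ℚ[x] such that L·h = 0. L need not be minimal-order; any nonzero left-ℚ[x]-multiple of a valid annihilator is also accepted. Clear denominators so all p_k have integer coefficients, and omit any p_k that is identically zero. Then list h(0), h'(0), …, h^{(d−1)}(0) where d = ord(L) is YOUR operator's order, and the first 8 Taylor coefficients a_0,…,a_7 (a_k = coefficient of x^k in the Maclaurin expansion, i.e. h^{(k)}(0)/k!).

L = (29 + 320·x - 1120·x^2 - 3072·x^3 - 768·x^4) + (38 + 300·x - 576·x^2 - 6656·x^3 - 10752·x^4 - 3072·x^5)·Dx + (3 - 20·x - 84·x^2 - 512·x^3 - 2176·x^4 - 3072·x^5 - 1024·x^6)·Dx^2  (order 2).
h: a_k = 48, 96, -840, -928, 12778, 71148/5, -1022653/5, -7555256/35, …
ICs: h(0) = 48, h′(0) = 96.

f: a_k = 4, 4, -2, 2, -5/2, 7/2, -21/4, 33/4, …
g: a_k = 0, 12, 0, -64, 0, 3072/5, 0, -49152/7, …
f·g: L₀ = L_f ⊗_s L_g, ord ≤ 1·2.
Derive L from L₀ (diff closure).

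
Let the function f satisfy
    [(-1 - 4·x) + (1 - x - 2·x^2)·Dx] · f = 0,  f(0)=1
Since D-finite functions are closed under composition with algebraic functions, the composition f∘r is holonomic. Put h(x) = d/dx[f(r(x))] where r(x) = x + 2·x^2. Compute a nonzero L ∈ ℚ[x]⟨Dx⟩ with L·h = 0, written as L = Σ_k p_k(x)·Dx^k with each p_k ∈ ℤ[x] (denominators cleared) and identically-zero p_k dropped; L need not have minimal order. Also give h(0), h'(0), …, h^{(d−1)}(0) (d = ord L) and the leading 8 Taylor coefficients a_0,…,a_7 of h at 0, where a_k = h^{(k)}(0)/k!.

L = (10 + 72·x + 240·x^2 + 544·x^3 + 1344·x^4 + 1920·x^5 + 1280·x^6) + (-1 - 7·x - 12·x^2 + 32·x^3 + 200·x^4 + 384·x^5 + 448·x^6 + 256·x^7)·Dx  (order 1).
h: a_k = 1, 10, 51, 212, 845, 3342, 12551, 46376, …
ICs: h(0) = 1.

f: a_k = 1, 1, 3, 5, 11, 21, 43, 85, …
Substitute x→r, Dx→(1/r')Dx; clear ⇒ L₀.
h=h₀': d/dx-closure on L₀ ⇒ L.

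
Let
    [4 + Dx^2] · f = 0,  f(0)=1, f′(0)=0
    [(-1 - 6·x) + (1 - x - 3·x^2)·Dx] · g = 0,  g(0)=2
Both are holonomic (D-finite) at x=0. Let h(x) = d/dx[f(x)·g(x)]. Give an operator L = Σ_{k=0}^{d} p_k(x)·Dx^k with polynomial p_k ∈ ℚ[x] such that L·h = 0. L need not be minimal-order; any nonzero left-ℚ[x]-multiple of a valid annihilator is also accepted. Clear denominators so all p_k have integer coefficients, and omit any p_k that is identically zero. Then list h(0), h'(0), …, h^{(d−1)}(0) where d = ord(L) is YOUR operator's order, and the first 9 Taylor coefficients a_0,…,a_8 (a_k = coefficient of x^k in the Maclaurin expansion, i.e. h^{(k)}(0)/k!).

f: a_k = 1, 0, -2, 0, 2/3, 0, -4/45, 0, 2/315, …
g: a_k = 2, 2, 8, 14, 38, 80, 194, 434, 1016, …
Product ⇒ symmetric product L₀, ord ≤ 2.
h₀' ⇒ L via d/dx closure of L₀.
L = (10 - 16·x - 40·x^2 + 48·x^3 + 72·x^4) + (5 + 34·x + 36·x^2 + 72·x^3)·Dx + (-1 - x - x^2 + 12·x^3 + 18·x^4)·Dx^2  (order 2).
h: a_k = 2, 8, 30, 280/3, 800/3, 11084/15, 89194/45, 328928/63, 473162/35, …
ICs: h(0) = 2, h′(0) = 8.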